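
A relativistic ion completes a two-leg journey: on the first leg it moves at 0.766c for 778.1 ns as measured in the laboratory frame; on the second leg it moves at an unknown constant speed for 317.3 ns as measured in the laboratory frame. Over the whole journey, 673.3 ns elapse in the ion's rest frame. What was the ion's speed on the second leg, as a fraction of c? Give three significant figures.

Leg 1: γ = 1/√(1 − 0.766²) = 1/√0.4132 = 1.556; τ_1 = 778.1/1.556 = 500.2 ns.
Leg 2: speed unknown; τ_2 = 317.3/γ_2.
Total proper time: 500.2 + τ_2 = 673.3, so τ_2 = 673.3 − 500.2 = 173.1 ns.
γ_2 = 317.3/173.1 = 1.833; β = √(1 − 1/γ²) = √0.7024.

β = 0.838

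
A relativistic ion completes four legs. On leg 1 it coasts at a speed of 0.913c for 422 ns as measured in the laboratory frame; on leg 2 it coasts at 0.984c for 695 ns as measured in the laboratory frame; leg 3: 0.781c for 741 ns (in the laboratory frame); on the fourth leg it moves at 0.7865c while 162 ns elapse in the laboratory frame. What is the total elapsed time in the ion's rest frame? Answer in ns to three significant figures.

Leg 1: γ = 1/√(1 − 0.913²) = 1/√0.1664 = 2.451; τ_1 = 422/2.451 = 172.2 ns.
Leg 2: γ = 1/√(1 − 0.984²) = 1/√0.03174 = 5.613; τ_2 = 695/5.613 = 123.8 ns.
Leg 3: γ = 1/√(1 − 0.781²) = 1/√0.3900 = 1.601; τ_3 = 741/1.601 = 462.8 ns.
Leg 4: γ = 1/√(1 − 0.7865²) = 1/√0.3814 = 1.619; τ_4 = 162/1.619 = 100.0 ns.
Total: 172.2 + 123.8 + 462.8 + 100.0 ns.

τ = 859 ns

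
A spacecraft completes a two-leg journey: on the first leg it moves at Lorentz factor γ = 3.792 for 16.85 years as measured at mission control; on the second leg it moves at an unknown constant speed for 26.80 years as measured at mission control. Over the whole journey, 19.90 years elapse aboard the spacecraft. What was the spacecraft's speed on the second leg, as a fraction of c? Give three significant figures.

β = 0.817

Leg 1: γ = 3.792; τ_1 = 16.85/3.792 = 4.444 years.
Leg 2: speed unknown; τ_2 = 26.80/γ_2.
Total proper time: 4.444 + τ_2 = 19.90, so τ_2 = 19.90 − 4.444 = 15.46 years.
γ_2 = 26.80/15.46 = 1.734; β = √(1 − 1/γ²) = √0.6674.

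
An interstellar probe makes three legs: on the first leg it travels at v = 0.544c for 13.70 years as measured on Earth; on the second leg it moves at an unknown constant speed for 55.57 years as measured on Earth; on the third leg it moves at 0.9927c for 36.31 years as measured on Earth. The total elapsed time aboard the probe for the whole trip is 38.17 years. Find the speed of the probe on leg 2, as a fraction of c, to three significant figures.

Leg 1: γ = 1/√(1 − 0.544²) = 1/√0.7041 = 1.192; τ_1 = 13.70/1.192 = 11.50 years.
Leg 2: speed unknown; τ_2 = 55.57/γ_2.
Leg 3: γ = 1/√(1 − 0.9927²) = 1/√0.01455 = 8.291; τ_3 = 36.31/8.291 = 4.379 years.
Total proper time: 11.50 + τ_2 + 4.379 = 38.17, so τ_2 = 38.17 − 15.87 = 22.30 years.
γ_2 = 55.57/22.30 = 2.492; β = √(1 − 1/γ²) = √0.8390.

β = 0.916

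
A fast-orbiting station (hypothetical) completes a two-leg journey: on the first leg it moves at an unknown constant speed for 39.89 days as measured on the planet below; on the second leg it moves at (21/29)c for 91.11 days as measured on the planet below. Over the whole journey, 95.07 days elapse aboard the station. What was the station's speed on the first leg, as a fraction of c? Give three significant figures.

Leg 1: speed unknown; τ_1 = 39.89/γ_1.
Leg 2: γ = 1/√(1 − (21/29)²) = 29/20 = 1.450; τ_2 = 91.11/1.450 = 62.83 days.
Total proper time: τ_1 + 62.83 = 95.07, so τ_1 = 95.07 − 62.83 = 32.24 days.
γ_1 = 39.89/32.24 = 1.237; β = √(1 − 1/γ²) = √0.3470.

β = 0.589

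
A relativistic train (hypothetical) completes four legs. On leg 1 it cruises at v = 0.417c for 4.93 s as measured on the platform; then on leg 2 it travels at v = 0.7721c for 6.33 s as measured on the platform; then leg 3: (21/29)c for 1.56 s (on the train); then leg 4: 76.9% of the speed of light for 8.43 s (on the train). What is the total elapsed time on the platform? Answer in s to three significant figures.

Leg 1: 4.93 s is already measured on the platform.
Leg 2: 6.33 s is already measured on the platform.
Leg 3: γ = 1/√(1 − (21/29)²) = 29/20 = 1.450; Δt_3 = 1.450 × 1.56 = 2.262 s.
Leg 4: β = 0.769; γ = 1/√(1 − 0.769²) = 1/√0.4086 = 1.564; Δt_4 = 1.564 × 8.43 = 13.19 s.
Total: 4.930 + 6.330 + 2.262 + 13.19 s.

Δt = 26.7 s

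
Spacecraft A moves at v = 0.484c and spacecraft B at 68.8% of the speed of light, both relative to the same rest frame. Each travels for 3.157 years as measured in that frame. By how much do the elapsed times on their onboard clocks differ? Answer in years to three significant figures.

|τ_A − τ_B| = 0.472 years

A: γ = 1/√(1 − 0.484²) = 1/√0.7657 = 1.143; τ_A = 3.157/1.143 = 2.763 years.
B: β = 0.688; γ = 1/√(1 − 0.688²) = 1/√0.5267 = 1.378; τ_B = 3.157/1.378 = 2.291 years.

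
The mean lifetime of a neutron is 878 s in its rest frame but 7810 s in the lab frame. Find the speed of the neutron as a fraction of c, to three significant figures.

v = 0.994c

γ = Δt/τ₀ = 7810/878 = 8.895
β = √(1 − 1/γ²) = √(1 − 0.01264) = √0.9874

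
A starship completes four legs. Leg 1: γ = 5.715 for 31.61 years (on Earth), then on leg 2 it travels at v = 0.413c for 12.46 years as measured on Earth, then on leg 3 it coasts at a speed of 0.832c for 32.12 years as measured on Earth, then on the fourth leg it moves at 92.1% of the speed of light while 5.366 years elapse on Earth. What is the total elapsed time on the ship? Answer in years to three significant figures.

τ = 36.8 years

Leg 1: γ = 5.715; τ_1 = 31.61/5.715 = 5.531 years.
Leg 2: γ = 1/√(1 − 0.413²) = 1/√0.8294 = 1.098; τ_2 = 12.46/1.098 = 11.35 years.
Leg 3: γ = 1/√(1 − 0.832²) = 1/√0.3078 = 1.803; τ_3 = 32.12/1.803 = 17.82 years.
Leg 4: β = 0.921; γ = 1/√(1 − 0.921²) = 1/√0.1518 = 2.567; τ_4 = 5.366/2.567 = 2.090 years.
Total: 5.531 + 11.35 + 17.82 + 2.090 years.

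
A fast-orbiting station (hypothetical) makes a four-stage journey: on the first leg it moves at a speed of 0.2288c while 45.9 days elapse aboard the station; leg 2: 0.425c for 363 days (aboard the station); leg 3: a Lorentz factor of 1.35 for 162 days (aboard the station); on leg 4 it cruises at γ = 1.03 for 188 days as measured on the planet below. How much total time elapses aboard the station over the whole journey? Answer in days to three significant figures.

Leg 1: 45.9 days is already measured aboard the station.
Leg 2: 363 days is already measured aboard the station.
Leg 3: 162 days is already measured aboard the station.
Leg 4: γ = 1.03; τ_4 = 188/1.030 = 182.5 days.
Total: 45.90 + 363.0 + 162.0 + 182.5 days.

τ = 753 days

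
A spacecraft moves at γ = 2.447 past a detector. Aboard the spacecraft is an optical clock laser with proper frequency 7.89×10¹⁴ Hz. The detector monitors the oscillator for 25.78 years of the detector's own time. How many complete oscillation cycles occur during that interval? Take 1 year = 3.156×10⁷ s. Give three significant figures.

N = 2.62×10²³

γ = 2.447
During 25.78 years of lab time, the oscillator's proper time advances by τ = Δt/γ = 25.78/2.447 = 10.54 years = 3.325×10⁸ s.
N = f × τ = 7.89×10¹⁴ × 3.325×10⁸ = 2.623×10²³.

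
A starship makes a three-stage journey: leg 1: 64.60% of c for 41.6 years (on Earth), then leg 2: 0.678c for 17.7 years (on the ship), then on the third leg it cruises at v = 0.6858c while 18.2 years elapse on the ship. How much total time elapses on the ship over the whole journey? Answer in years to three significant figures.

Leg 1: β = 0.6460; γ = 1/√(1 − 0.6460²) = 1/√0.5827 = 1.310; τ_1 = 41.6/1.310 = 31.75 years.
Leg 2: 17.7 years is already measured on the ship.
Leg 3: 18.2 years is already measured on the ship.
Total: 31.75 + 17.70 + 18.20 years.

τ = 67.7 years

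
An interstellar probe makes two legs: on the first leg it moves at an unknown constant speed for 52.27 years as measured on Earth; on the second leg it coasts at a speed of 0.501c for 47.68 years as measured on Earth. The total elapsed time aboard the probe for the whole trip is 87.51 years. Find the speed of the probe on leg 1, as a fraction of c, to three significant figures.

Leg 1: speed unknown; τ_1 = 52.27/γ_1.
Leg 2: γ = 1/√(1 − 0.501²) = 1/√0.7490 = 1.155; τ_2 = 47.68/1.155 = 41.26 years.
Total proper time: τ_1 + 41.26 = 87.51, so τ_1 = 87.51 − 41.26 = 46.25 years.
γ_1 = 52.27/46.25 = 1.130; β = √(1 − 1/γ²) = √0.2172.

β = 0.466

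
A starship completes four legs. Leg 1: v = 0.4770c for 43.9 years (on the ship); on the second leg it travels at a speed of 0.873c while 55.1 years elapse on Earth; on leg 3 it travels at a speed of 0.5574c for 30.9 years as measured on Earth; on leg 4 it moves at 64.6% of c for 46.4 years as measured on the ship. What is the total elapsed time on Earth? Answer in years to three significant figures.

Δt = 197 years

Leg 1: γ = 1/√(1 − 0.4770²) = 1/√0.7725 = 1.138; Δt_1 = 1.138 × 43.9 = 49.95 years.
Leg 2: 55.1 years is already measured on Earth.
Leg 3: 30.9 years is already measured on Earth.
Leg 4: β = 0.646; γ = 1/√(1 − 0.646²) = 1/√0.5827 = 1.310; Δt_4 = 1.310 × 46.4 = 60.79 years.
Total: 49.95 + 55.10 + 30.90 + 60.79 years.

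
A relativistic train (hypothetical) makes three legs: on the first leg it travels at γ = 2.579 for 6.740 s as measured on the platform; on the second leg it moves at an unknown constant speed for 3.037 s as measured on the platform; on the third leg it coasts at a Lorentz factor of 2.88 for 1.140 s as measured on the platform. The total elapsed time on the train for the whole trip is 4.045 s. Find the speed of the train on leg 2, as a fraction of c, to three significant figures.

β = 0.940

Leg 1: γ = 2.579; τ_1 = 6.740/2.579 = 2.613 s.
Leg 2: speed unknown; τ_2 = 3.037/γ_2.
Leg 3: γ = 2.88; τ_3 = 1.140/2.880 = 0.3958 s.
Total proper time: 2.613 + τ_2 + 0.3958 = 4.045, so τ_2 = 4.045 − 3.009 = 1.036 s.
γ_2 = 3.037/1.036 = 2.932; β = √(1 − 1/γ²) = √0.8837.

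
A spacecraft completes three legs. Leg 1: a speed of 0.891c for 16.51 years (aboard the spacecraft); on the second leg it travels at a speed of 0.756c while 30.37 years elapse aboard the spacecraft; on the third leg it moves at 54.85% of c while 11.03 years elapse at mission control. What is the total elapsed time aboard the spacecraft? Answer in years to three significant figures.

Leg 1: 16.51 years is already measured aboard the spacecraft.
Leg 2: 30.37 years is already measured aboard the spacecraft.
Leg 3: β = 0.5485; γ = 1/√(1 − 0.5485²) = 1/√0.6991 = 1.196; τ_3 = 11.03/1.196 = 9.223 years.
Total: 16.51 + 30.37 + 9.223 years.

τ = 56.1 years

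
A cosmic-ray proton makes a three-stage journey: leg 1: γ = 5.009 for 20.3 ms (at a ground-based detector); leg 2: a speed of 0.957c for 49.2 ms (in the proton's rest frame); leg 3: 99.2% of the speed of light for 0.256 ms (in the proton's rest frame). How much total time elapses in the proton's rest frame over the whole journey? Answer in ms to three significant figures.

Leg 1: γ = 5.009; τ_1 = 20.3/5.009 = 4.053 ms.
Leg 2: 49.2 ms is already measured in the proton's rest frame.
Leg 3: 0.256 ms is already measured in the proton's rest frame.
Total: 4.053 + 49.20 + 0.2560 ms.

τ = 53.5 ms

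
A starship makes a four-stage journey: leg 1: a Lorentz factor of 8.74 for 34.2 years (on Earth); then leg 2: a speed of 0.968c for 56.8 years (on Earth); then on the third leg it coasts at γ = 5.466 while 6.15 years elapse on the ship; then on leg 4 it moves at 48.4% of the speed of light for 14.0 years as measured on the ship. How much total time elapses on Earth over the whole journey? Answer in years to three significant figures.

Leg 1: 34.2 years is already measured on Earth.
Leg 2: 56.8 years is already measured on Earth.
Leg 3: γ = 5.466; Δt_3 = 5.466 × 6.15 = 33.62 years.
Leg 4: β = 0.484; γ = 1/√(1 − 0.484²) = 1/√0.7657 = 1.143; Δt_4 = 1.143 × 14.0 = 16.00 years.
Total: 34.20 + 56.80 + 33.62 + 16.00 years.

Δt = 141 years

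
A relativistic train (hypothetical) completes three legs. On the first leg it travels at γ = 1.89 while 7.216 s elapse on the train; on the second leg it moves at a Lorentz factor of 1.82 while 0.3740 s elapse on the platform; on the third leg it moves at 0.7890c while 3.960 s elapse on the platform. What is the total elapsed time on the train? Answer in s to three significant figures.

Leg 1: 7.216 s is already measured on the train.
Leg 2: γ = 1.82; τ_2 = 0.3740/1.820 = 0.2055 s.
Leg 3: γ = 1/√(1 − 0.7890²) = 1/√0.3775 = 1.628; τ_3 = 3.960/1.628 = 2.433 s.
Total: 7.216 + 0.2055 + 2.433 s.

τ = 9.85 s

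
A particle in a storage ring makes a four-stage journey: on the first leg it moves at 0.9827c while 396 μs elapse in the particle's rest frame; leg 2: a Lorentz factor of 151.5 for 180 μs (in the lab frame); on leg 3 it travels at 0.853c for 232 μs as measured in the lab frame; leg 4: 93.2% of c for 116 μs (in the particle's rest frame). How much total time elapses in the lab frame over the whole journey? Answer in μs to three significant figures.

Δt = 2870 μs

Leg 1: γ = 1/√(1 − 0.9827²) = 1/√0.03430 = 5.399; Δt_1 = 5.399 × 396 = 2138 μs.
Leg 2: 180 μs is already measured in the lab frame.
Leg 3: 232 μs is already measured in the lab frame.
Leg 4: β = 0.932; γ = 1/√(1 − 0.932²) = 1/√0.1314 = 2.759; Δt_4 = 2.759 × 116 = 320.0 μs.
Total: 2138 + 180.0 + 232.0 + 320.0 μs.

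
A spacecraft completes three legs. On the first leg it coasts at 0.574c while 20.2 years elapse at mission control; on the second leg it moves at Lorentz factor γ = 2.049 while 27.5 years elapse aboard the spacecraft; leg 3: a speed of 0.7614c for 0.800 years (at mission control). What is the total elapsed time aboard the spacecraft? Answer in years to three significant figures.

τ = 44.6 years

Leg 1: γ = 1/√(1 − 0.574²) = 1/√0.6705 = 1.221; τ_1 = 20.2/1.221 = 16.54 years.
Leg 2: 27.5 years is already measured aboard the spacecraft.
Leg 3: γ = 1/√(1 − 0.7614²) = 1/√0.4203 = 1.543; τ_3 = 0.800/1.543 = 0.5186 years.
Total: 16.54 + 27.50 + 0.5186 years.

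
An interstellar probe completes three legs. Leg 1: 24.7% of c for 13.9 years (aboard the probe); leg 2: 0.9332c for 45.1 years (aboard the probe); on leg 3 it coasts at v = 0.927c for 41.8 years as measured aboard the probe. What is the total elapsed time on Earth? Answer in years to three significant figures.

Δt = 251 years

Leg 1: β = 0.247; γ = 1/√(1 − 0.247²) = 1/√0.9390 = 1.032; Δt_1 = 1.032 × 13.9 = 14.34 years.
Leg 2: γ = 1/√(1 − 0.9332²) = 1/√0.1291 = 2.783; Δt_2 = 2.783 × 45.1 = 125.5 years.
Leg 3: γ = 1/√(1 − 0.927²) = 1/√0.1407 = 2.666; Δt_3 = 2.666 × 41.8 = 111.4 years.
Total: 14.34 + 125.5 + 111.4 years.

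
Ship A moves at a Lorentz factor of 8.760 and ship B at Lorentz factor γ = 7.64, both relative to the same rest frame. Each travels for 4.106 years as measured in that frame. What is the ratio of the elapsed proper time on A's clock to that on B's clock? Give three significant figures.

τ_A/τ_B = 0.872

A: γ = 8.760. B: γ = 7.64.
τ_A/τ_B = γ_B/γ_A = 7.640/8.760 = 0.8721, so τ_A/τ_B = 0.8721.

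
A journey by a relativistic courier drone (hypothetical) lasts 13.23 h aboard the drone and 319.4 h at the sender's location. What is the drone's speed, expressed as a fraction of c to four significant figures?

The proper time is measured aboard the drone (both events occur at the drone's location); Δt is measured at the sender's location. γ = Δt/τ = 319.4/13.23 = 24.14.
β = √(1 − 1/γ²) = √(1 − 0.001716) = √0.9983

v = 0.9991c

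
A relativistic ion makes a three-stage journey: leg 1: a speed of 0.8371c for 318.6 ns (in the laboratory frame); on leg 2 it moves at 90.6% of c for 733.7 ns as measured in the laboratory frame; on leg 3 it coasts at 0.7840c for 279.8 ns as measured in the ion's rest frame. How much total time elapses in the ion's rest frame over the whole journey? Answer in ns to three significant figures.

Leg 1: γ = 1/√(1 − 0.8371²) = 1/√0.2993 = 1.828; τ_1 = 318.6/1.828 = 174.3 ns.
Leg 2: β = 0.906; γ = 1/√(1 − 0.906²) = 1/√0.1792 = 2.363; τ_2 = 733.7/2.363 = 310.6 ns.
Leg 3: 279.8 ns is already measured in the ion's rest frame.
Total: 174.3 + 310.6 + 279.8 ns.

τ = 765 ns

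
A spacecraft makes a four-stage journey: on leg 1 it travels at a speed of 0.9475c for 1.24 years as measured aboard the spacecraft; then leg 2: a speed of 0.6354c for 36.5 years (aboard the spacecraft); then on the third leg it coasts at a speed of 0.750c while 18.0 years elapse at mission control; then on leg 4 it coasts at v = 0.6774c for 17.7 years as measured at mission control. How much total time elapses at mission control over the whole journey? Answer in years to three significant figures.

Leg 1: γ = 1/√(1 − 0.9475²) = 1/√0.1022 = 3.127; Δt_1 = 3.127 × 1.24 = 3.878 years.
Leg 2: γ = 1/√(1 − 0.6354²) = 1/√0.5963 = 1.295; Δt_2 = 1.295 × 36.5 = 47.27 years.
Leg 3: 18.0 years is already measured at mission control.
Leg 4: 17.7 years is already measured at mission control.
Total: 3.878 + 47.27 + 18.00 + 17.70 years.

Δt = 86.8 years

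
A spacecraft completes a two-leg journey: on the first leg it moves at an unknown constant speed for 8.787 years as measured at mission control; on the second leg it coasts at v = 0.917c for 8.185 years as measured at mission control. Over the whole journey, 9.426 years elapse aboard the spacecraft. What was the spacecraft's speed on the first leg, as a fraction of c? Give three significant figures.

Leg 1: speed unknown; τ_1 = 8.787/γ_1.
Leg 2: γ = 1/√(1 − 0.917²) = 1/√0.1591 = 2.507; τ_2 = 8.185/2.507 = 3.265 years.
Total proper time: τ_1 + 3.265 = 9.426, so τ_1 = 9.426 − 3.265 = 6.161 years.
γ_1 = 8.787/6.161 = 1.426; β = √(1 − 1/γ²) = √0.5084.

β = 0.713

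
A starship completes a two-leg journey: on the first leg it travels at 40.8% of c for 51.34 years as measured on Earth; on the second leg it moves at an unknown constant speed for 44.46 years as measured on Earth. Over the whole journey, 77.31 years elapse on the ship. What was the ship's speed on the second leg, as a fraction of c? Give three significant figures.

β = 0.729

Leg 1: β = 0.408; γ = 1/√(1 − 0.408²) = 1/√0.8335 = 1.095; τ_1 = 51.34/1.095 = 46.87 years.
Leg 2: speed unknown; τ_2 = 44.46/γ_2.
Total proper time: 46.87 + τ_2 = 77.31, so τ_2 = 77.31 − 46.87 = 30.44 years.
γ_2 = 44.46/30.44 = 1.461; β = √(1 − 1/γ²) = √0.5313.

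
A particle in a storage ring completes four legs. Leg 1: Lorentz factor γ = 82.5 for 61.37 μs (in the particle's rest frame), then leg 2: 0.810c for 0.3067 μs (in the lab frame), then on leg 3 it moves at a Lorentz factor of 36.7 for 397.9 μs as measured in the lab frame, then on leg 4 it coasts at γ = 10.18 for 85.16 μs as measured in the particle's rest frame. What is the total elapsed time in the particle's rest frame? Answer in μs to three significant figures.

τ = 158 μs

Leg 1: 61.37 μs is already measured in the particle's rest frame.
Leg 2: γ = 1/√(1 − 0.810²) = 1/√0.3439 = 1.705; τ_2 = 0.3067/1.705 = 0.1799 μs.
Leg 3: γ = 36.7; τ_3 = 397.9/36.70 = 10.84 μs.
Leg 4: 85.16 μs is already measured in the particle's rest frame.
Total: 61.37 + 0.1799 + 10.84 + 85.16 μs.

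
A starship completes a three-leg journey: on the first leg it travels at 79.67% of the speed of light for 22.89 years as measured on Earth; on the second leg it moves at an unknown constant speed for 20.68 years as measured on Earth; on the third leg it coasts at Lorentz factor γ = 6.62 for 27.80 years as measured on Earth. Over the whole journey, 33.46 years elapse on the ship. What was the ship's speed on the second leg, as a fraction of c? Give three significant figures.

Leg 1: β = 0.7967; γ = 1/√(1 − 0.7967²) = 1/√0.3653 = 1.655; τ_1 = 22.89/1.655 = 13.83 years.
Leg 2: speed unknown; τ_2 = 20.68/γ_2.
Leg 3: γ = 6.62; τ_3 = 27.80/6.620 = 4.199 years.
Total proper time: 13.83 + τ_2 + 4.199 = 33.46, so τ_2 = 33.46 − 18.03 = 15.43 years.
γ_2 = 20.68/15.43 = 1.341; β = √(1 − 1/γ²) = √0.4435.

β = 0.666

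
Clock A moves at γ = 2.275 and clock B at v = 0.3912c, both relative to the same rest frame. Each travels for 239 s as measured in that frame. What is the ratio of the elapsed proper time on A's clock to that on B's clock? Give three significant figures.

A: γ = 2.275. B: γ = 1/√(1 − 0.3912²) = 1/√0.8470 = 1.087.
τ_A/τ_B = γ_B/γ_A = 1.087/2.275 = 0.4776, so τ_A/τ_B = 0.4776.

τ_A/τ_B = 0.478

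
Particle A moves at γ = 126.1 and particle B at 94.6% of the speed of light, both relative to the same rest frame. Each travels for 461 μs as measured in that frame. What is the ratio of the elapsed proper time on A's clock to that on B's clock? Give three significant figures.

A: γ = 126.1. B: β = 0.946; γ = 1/√(1 − 0.946²) = 1/√0.1051 = 3.085.
τ_A/τ_B = γ_B/γ_A = 3.085/126.1 = 0.02446, so τ_A/τ_B = 0.02446.

τ_A/τ_B = 0.0245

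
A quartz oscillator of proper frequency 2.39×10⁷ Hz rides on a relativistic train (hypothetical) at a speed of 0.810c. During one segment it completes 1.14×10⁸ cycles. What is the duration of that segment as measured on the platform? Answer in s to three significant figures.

γ = 1/√(1 − 0.810²) = 1/√0.3439 = 1.705
Proper time for N cycles: τ = N/f = 1.14×10⁸/(2.39×10⁷) = 4.770×10⁰ s = 4.770 s.
Lab-frame duration Δt = γτ = 1.705 × 4.770 = 8.134 s.

Δt = 8.13 s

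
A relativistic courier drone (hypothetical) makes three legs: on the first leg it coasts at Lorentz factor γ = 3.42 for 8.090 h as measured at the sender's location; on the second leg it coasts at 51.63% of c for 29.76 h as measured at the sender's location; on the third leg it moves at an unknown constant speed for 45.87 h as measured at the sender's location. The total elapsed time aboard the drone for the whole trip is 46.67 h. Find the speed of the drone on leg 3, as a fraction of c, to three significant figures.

Leg 1: γ = 3.42; τ_1 = 8.090/3.420 = 2.365 h.
Leg 2: β = 0.5163; γ = 1/√(1 − 0.5163²) = 1/√0.7334 = 1.168; τ_2 = 29.76/1.168 = 25.49 h.
Leg 3: speed unknown; τ_3 = 45.87/γ_3.
Total proper time: 2.365 + 25.49 + τ_3 = 46.67, so τ_3 = 46.67 − 27.85 = 18.82 h.
γ_3 = 45.87/18.82 = 2.438; β = √(1 − 1/γ²) = √0.8317.

β = 0.912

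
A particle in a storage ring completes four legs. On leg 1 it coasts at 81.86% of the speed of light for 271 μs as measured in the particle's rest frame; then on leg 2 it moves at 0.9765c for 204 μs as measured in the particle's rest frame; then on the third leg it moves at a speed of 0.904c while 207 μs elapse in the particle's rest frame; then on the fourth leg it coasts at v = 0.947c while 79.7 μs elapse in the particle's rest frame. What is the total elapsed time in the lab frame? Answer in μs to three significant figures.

Leg 1: β = 0.8186; γ = 1/√(1 − 0.8186²) = 1/√0.3299 = 1.741; Δt_1 = 1.741 × 271 = 471.8 μs.
Leg 2: γ = 1/√(1 − 0.9765²) = 1/√0.04645 = 4.640; Δt_2 = 4.640 × 204 = 946.6 μs.
Leg 3: γ = 1/√(1 − 0.904²) = 1/√0.1828 = 2.339; Δt_3 = 2.339 × 207 = 484.2 μs.
Leg 4: γ = 1/√(1 − 0.947²) = 1/√0.1032 = 3.113; Δt_4 = 3.113 × 79.7 = 248.1 μs.
Total: 471.8 + 946.6 + 484.2 + 248.1 μs.

Δt = 2150 μs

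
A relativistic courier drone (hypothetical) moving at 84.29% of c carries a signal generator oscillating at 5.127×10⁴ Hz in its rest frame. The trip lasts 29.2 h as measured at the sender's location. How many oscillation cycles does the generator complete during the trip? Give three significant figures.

N = 2.90×10⁹

β = 0.8429; γ = 1/√(1 − 0.8429²) = 1/√0.2895 = 1.858
The oscillator's own cycle count is N = f × τ where τ is the proper time aboard the drone. τ = Δt/γ = 29.2/1.858 = 15.71 h = 5.656×10⁴ s.
N = 5.127×10⁴ × 5.656×10⁴ = 2.900×10⁹.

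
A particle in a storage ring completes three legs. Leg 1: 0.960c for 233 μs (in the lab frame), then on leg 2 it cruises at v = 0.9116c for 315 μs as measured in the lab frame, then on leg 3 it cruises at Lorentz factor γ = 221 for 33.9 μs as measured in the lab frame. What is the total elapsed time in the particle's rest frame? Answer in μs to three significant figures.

τ = 195 μs

Leg 1: γ = 1/√(1 − 0.960²) = 25/7 ≈ 3.571; τ_1 = 233/3.571 = 65.24 μs.
Leg 2: γ = 1/√(1 − 0.9116²) = 1/√0.1690 = 2.433; τ_2 = 315/2.433 = 129.5 μs.
Leg 3: γ = 221; τ_3 = 33.9/221.0 = 0.1534 μs.
Total: 65.24 + 129.5 + 0.1534 μs.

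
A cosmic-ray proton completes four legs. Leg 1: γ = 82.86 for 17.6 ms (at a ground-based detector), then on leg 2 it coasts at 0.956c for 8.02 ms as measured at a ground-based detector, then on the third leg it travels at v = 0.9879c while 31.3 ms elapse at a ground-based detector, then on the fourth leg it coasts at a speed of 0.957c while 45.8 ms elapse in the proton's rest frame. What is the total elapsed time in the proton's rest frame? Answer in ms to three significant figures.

Leg 1: γ = 82.86; τ_1 = 17.6/82.86 = 0.2124 ms.
Leg 2: γ = 1/√(1 − 0.956²) = 1/√0.08606 = 3.409; τ_2 = 8.02/3.409 = 2.353 ms.
Leg 3: γ = 1/√(1 − 0.9879²) = 1/√0.02405 = 6.448; τ_3 = 31.3/6.448 = 4.854 ms.
Leg 4: 45.8 ms is already measured in the proton's rest frame.
Total: 0.2124 + 2.353 + 4.854 + 45.80 ms.

τ = 53.2 ms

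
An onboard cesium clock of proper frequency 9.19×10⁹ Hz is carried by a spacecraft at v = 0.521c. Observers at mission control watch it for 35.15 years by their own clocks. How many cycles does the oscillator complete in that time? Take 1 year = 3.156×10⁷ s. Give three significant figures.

N = 8.70×10¹⁸

γ = 1/√(1 − 0.521²) = 1/√0.7286 = 1.172
During 35.15 years of lab time, the oscillator's proper time advances by τ = Δt/γ = 35.15/1.172 = 30.00 years = 9.469×10⁸ s.
N = f × τ = 9.19×10⁹ × 9.469×10⁸ = 8.702×10¹⁸.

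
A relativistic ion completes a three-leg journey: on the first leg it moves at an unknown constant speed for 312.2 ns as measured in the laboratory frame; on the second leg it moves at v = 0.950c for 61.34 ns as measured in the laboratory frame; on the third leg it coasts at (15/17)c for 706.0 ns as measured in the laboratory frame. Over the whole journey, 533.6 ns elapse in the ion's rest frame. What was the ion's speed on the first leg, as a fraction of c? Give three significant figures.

β = 0.812

Leg 1: speed unknown; τ_1 = 312.2/γ_1.
Leg 2: γ = 1/√(1 − 0.950²) = 1/√0.09750 = 3.203; τ_2 = 61.34/3.203 = 19.15 ns.
Leg 3: γ = 1/√(1 − (15/17)²) = 17/8 = 2.125; τ_3 = 706.0/2.125 = 332.2 ns.
Total proper time: τ_1 + 19.15 + 332.2 = 533.6, so τ_1 = 533.6 − 351.4 = 182.2 ns.
γ_1 = 312.2/182.2 = 1.713; β = √(1 − 1/γ²) = √0.6594.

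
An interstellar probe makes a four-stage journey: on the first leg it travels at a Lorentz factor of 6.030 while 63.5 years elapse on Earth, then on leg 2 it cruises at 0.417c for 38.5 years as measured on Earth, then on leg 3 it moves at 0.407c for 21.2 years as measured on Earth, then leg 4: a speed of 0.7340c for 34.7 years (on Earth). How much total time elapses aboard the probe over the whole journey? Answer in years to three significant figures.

τ = 88.5 years

Leg 1: γ = 6.030; τ_1 = 63.5/6.030 = 10.53 years.
Leg 2: γ = 1/√(1 − 0.417²) = 1/√0.8261 = 1.100; τ_2 = 38.5/1.100 = 34.99 years.
Leg 3: γ = 1/√(1 − 0.407²) = 1/√0.8344 = 1.095; τ_3 = 21.2/1.095 = 19.36 years.
Leg 4: γ = 1/√(1 − 0.7340²) = 1/√0.4612 = 1.472; τ_4 = 34.7/1.472 = 23.57 years.
Total: 10.53 + 34.99 + 19.36 + 23.57 years.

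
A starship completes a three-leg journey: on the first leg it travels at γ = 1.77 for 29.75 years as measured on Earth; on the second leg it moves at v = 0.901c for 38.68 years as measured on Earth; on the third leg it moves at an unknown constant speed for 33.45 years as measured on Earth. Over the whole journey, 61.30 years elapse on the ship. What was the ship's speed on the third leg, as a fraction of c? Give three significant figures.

β = 0.560

Leg 1: γ = 1.77; τ_1 = 29.75/1.770 = 16.81 years.
Leg 2: γ = 1/√(1 − 0.901²) = 1/√0.1882 = 2.305; τ_2 = 38.68/2.305 = 16.78 years.
Leg 3: speed unknown; τ_3 = 33.45/γ_3.
Total proper time: 16.81 + 16.78 + τ_3 = 61.30, so τ_3 = 61.30 − 33.59 = 27.71 years.
γ_3 = 33.45/27.71 = 1.207; β = √(1 − 1/γ²) = √0.3137.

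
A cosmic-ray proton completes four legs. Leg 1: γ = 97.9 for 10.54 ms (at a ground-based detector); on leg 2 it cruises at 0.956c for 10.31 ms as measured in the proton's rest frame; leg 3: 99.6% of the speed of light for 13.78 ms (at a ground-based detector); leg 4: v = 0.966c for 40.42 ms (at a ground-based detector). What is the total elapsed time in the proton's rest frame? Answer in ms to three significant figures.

Leg 1: γ = 97.9; τ_1 = 10.54/97.90 = 0.1077 ms.
Leg 2: 10.31 ms is already measured in the proton's rest frame.
Leg 3: β = 0.996; γ = 1/√(1 − 0.996²) = 1/√0.007984 = 11.19; τ_3 = 13.78/11.19 = 1.231 ms.
Leg 4: γ = 1/√(1 − 0.966²) = 1/√0.06684 = 3.868; τ_4 = 40.42/3.868 = 10.45 ms.
Total: 0.1077 + 10.31 + 1.231 + 10.45 ms.

τ = 22.1 ms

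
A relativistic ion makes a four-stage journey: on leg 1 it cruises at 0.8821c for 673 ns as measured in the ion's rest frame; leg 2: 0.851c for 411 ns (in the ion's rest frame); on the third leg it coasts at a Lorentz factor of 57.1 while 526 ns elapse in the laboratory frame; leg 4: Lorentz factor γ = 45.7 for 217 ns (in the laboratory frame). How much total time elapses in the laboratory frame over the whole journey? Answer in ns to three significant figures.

Δt = 2950 ns

Leg 1: γ = 1/√(1 − 0.8821²) = 1/√0.2219 = 2.123; Δt_1 = 2.123 × 673 = 1429 ns.
Leg 2: γ = 1/√(1 − 0.851²) = 1/√0.2758 = 1.904; Δt_2 = 1.904 × 411 = 782.6 ns.
Leg 3: 526 ns is already measured in the laboratory frame.
Leg 4: 217 ns is already measured in the laboratory frame.
Total: 1429 + 782.6 + 526.0 + 217.0 ns.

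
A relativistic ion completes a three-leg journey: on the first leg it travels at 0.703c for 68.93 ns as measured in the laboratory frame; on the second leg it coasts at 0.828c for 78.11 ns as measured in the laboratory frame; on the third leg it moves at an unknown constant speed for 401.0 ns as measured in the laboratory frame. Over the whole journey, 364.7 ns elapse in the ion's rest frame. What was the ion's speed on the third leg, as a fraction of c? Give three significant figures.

β = 0.735

Leg 1: γ = 1/√(1 − 0.703²) = 1/√0.5058 = 1.406; τ_1 = 68.93/1.406 = 49.02 ns.
Leg 2: γ = 1/√(1 − 0.828²) = 1/√0.3144 = 1.783; τ_2 = 78.11/1.783 = 43.80 ns.
Leg 3: speed unknown; τ_3 = 401.0/γ_3.
Total proper time: 49.02 + 43.80 + τ_3 = 364.7, so τ_3 = 364.7 − 92.82 = 271.9 ns.
γ_3 = 401.0/271.9 = 1.475; β = √(1 − 1/γ²) = √0.5403.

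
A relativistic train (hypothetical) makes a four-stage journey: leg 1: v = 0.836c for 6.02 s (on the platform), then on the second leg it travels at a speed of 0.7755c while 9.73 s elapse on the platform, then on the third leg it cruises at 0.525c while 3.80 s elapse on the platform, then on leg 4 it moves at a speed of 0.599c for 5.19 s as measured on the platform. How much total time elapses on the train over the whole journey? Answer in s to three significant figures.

Leg 1: γ = 1/√(1 − 0.836²) = 1/√0.3011 = 1.822; τ_1 = 6.02/1.822 = 3.303 s.
Leg 2: γ = 1/√(1 − 0.7755²) = 1/√0.3986 = 1.584; τ_2 = 9.73/1.584 = 6.143 s.
Leg 3: γ = 1/√(1 − 0.525²) = 1/√0.7244 = 1.175; τ_3 = 3.80/1.175 = 3.234 s.
Leg 4: γ = 1/√(1 − 0.599²) = 1/√0.6412 = 1.249; τ_4 = 5.19/1.249 = 4.156 s.
Total: 3.303 + 6.143 + 3.234 + 4.156 s.

τ = 16.8 s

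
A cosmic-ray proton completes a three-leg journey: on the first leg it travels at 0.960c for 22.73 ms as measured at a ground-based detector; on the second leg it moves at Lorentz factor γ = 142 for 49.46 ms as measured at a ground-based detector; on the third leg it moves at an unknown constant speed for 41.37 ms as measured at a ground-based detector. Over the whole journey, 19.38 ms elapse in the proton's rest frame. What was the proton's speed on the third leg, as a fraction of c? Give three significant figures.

Leg 1: γ = 1/√(1 − 0.960²) = 25/7 ≈ 3.571; τ_1 = 22.73/3.571 = 6.364 ms.
Leg 2: γ = 142; τ_2 = 49.46/142.0 = 0.3483 ms.
Leg 3: speed unknown; τ_3 = 41.37/γ_3.
Total proper time: 6.364 + 0.3483 + τ_3 = 19.38, so τ_3 = 19.38 − 6.713 = 12.67 ms.
γ_3 = 41.37/12.67 = 3.266; β = √(1 − 1/γ²) = √0.9062.

β = 0.952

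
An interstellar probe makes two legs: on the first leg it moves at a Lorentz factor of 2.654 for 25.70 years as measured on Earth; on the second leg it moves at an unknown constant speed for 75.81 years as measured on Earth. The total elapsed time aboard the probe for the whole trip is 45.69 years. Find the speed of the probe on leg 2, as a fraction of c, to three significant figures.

β = 0.880

Leg 1: γ = 2.654; τ_1 = 25.70/2.654 = 9.683 years.
Leg 2: speed unknown; τ_2 = 75.81/γ_2.
Total proper time: 9.683 + τ_2 = 45.69, so τ_2 = 45.69 − 9.683 = 36.01 years.
γ_2 = 75.81/36.01 = 2.105; β = √(1 − 1/γ²) = √0.7744.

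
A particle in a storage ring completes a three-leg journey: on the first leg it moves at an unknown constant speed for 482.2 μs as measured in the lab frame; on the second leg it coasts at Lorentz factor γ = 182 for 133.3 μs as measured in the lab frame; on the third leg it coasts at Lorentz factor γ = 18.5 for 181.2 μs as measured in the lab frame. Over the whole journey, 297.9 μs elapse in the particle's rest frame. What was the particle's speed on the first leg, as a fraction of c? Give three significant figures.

β = 0.803

Leg 1: speed unknown; τ_1 = 482.2/γ_1.
Leg 2: γ = 182; τ_2 = 133.3/182.0 = 0.7324 μs.
Leg 3: γ = 18.5; τ_3 = 181.2/18.50 = 9.795 μs.
Total proper time: τ_1 + 0.7324 + 9.795 = 297.9, so τ_1 = 297.9 − 10.53 = 287.4 μs.
γ_1 = 482.2/287.4 = 1.678; β = √(1 − 1/γ²) = √0.6448.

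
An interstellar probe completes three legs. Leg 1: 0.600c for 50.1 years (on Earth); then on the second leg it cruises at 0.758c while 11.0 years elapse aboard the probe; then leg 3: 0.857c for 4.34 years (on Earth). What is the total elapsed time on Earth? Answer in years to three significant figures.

Δt = 71.3 years

Leg 1: 50.1 years is already measured on Earth.
Leg 2: γ = 1/√(1 − 0.758²) = 1/√0.4254 = 1.533; Δt_2 = 1.533 × 11.0 = 16.86 years.
Leg 3: 4.34 years is already measured on Earth.
Total: 50.10 + 16.86 + 4.340 years.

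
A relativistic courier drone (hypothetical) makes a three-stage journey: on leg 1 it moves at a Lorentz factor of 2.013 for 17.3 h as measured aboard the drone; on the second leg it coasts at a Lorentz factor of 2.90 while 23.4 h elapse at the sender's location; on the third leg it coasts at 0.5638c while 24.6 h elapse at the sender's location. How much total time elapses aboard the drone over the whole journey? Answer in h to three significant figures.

Leg 1: 17.3 h is already measured aboard the drone.
Leg 2: γ = 2.90; τ_2 = 23.4/2.900 = 8.069 h.
Leg 3: γ = 1/√(1 − 0.5638²) = 1/√0.6821 = 1.211; τ_3 = 24.6/1.211 = 20.32 h.
Total: 17.30 + 8.069 + 20.32 h.

τ = 45.7 h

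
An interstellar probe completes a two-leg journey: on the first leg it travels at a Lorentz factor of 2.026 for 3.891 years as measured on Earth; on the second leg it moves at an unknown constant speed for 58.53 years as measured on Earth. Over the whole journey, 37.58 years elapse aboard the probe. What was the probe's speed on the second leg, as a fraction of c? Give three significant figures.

β = 0.793

Leg 1: γ = 2.026; τ_1 = 3.891/2.026 = 1.921 years.
Leg 2: speed unknown; τ_2 = 58.53/γ_2.
Total proper time: 1.921 + τ_2 = 37.58, so τ_2 = 37.58 − 1.921 = 35.66 years.
γ_2 = 58.53/35.66 = 1.641; β = √(1 − 1/γ²) = √0.6288.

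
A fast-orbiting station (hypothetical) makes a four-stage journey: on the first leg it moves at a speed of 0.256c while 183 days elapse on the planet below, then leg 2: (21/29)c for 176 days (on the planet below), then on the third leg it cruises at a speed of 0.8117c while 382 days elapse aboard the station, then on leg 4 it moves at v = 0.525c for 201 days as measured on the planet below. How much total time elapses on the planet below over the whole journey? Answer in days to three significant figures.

Δt = 1210 days

Leg 1: 183 days is already measured on the planet below.
Leg 2: 176 days is already measured on the planet below.
Leg 3: γ = 1/√(1 − 0.8117²) = 1/√0.3411 = 1.712; Δt_3 = 1.712 × 382 = 654.0 days.
Leg 4: 201 days is already measured on the planet below.
Total: 183.0 + 176.0 + 654.0 + 201.0 days.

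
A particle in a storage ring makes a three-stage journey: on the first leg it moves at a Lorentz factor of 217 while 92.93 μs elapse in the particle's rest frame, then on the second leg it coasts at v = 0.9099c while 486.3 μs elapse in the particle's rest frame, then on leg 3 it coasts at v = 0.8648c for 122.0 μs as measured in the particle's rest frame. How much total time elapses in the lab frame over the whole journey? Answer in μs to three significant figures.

Leg 1: γ = 217; Δt_1 = 217.0 × 92.93 = 2.017×10⁴ μs.
Leg 2: γ = 1/√(1 − 0.9099²) = 1/√0.1721 = 2.411; Δt_2 = 2.411 × 486.3 = 1172 μs.
Leg 3: γ = 1/√(1 − 0.8648²) = 1/√0.2521 = 1.992; Δt_3 = 1.992 × 122.0 = 243.0 μs.
Total: 2.017×10⁴ + 1172 + 243.0 μs.

Δt = 2.16×10⁴ μs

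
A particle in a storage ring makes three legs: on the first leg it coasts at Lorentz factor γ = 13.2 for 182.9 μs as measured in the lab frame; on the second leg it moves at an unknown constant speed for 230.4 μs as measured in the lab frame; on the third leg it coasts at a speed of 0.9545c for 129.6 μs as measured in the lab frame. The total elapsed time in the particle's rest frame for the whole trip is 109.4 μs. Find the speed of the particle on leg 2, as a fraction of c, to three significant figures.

β = 0.969

Leg 1: γ = 13.2; τ_1 = 182.9/13.20 = 13.86 μs.
Leg 2: speed unknown; τ_2 = 230.4/γ_2.
Leg 3: γ = 1/√(1 − 0.9545²) = 1/√0.08893 = 3.353; τ_3 = 129.6/3.353 = 38.65 μs.
Total proper time: 13.86 + τ_2 + 38.65 = 109.4, so τ_2 = 109.4 − 52.50 = 56.90 μs.
γ_2 = 230.4/56.90 = 4.050; β = √(1 − 1/γ²) = √0.9390.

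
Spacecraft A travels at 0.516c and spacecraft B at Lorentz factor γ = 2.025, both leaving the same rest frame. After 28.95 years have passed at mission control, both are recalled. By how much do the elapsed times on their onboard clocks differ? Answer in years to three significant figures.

|τ_A − τ_B| = 10.5 years

A: γ = 1/√(1 − 0.516²) = 1/√0.7337 = 1.167; τ_A = 28.95/1.167 = 24.80 years.
B: γ = 2.025; τ_B = 28.95/2.025 = 14.30 years.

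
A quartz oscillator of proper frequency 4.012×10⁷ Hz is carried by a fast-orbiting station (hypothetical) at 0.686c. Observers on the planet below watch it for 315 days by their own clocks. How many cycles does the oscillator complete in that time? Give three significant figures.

γ = 1/√(1 − 0.686²) = 1/√0.5294 = 1.374
During 315 days of lab time, the oscillator's proper time advances by τ = Δt/γ = 315/1.374 = 229.2 days = 1.980×10⁷ s.
N = f × τ = 4.012×10⁷ × 1.980×10⁷ = 7.945×10¹⁴.

N = 7.94×10¹⁴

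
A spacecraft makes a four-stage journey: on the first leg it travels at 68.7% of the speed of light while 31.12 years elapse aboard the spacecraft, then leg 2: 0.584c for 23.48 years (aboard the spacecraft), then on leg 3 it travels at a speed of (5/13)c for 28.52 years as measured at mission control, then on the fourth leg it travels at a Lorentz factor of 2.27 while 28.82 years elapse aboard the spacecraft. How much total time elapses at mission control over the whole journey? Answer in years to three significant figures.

Δt = 166 years

Leg 1: β = 0.687; γ = 1/√(1 − 0.687²) = 1/√0.5280 = 1.376; Δt_1 = 1.376 × 31.12 = 42.83 years.
Leg 2: γ = 1/√(1 − 0.584²) = 1/√0.6589 = 1.232; Δt_2 = 1.232 × 23.48 = 28.93 years.
Leg 3: 28.52 years is already measured at mission control.
Leg 4: γ = 2.27; Δt_4 = 2.270 × 28.82 = 65.42 years.
Total: 42.83 + 28.93 + 28.52 + 65.42 years.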